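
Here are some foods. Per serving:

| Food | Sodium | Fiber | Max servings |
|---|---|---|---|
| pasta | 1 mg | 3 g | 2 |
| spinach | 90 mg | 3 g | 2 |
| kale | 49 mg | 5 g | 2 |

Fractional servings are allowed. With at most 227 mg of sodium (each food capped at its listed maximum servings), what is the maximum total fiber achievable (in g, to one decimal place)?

20.2 g

Fiber per mg sodium: pasta 3, kale 0.102, spinach 0.03333.
Take 2 servings of pasta: uses 2 mg sodium, +6.0 g fiber (running total 6.0 g).
Take 2 servings of kale: uses 98 mg sodium, +10.0 g fiber (running total 16.0 g).
Take 1.411 servings of spinach: uses 127 mg sodium, +4.2 g fiber (running total 20.2 g).
Filling greedily by fiber-per-mg sodium is optimal for one linear limit, giving 20.2 g.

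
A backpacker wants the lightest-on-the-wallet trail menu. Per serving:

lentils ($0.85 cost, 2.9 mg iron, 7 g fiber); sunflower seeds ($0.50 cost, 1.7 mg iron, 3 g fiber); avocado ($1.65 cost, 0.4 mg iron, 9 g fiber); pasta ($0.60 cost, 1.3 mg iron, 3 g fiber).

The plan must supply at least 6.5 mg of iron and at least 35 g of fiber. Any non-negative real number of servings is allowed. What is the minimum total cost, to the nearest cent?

A basic optimal solution has at most two foods positive. Try each food alone and each pair with both targets met exactly.
lentils only: max(6.5/2.9, 35/7) = 5 servings → $4.25.
sunflower seeds only: max(6.5/1.7, 35/3) = 11.67 servings → $5.83.
avocado only: max(6.5/0.4, 35/9) = 16.25 servings → $26.81.
pasta only: max(6.5/1.3, 35/3) = 11.67 servings → $7.00.
lentils + sunflower seeds: intersection lies outside the first quadrant.
lentils + avocado with both tight: 1.91 servings and 2.403 servings → $5.59.
lentils + pasta with both targets exact would need a negative amount; discard.
sunflower seeds + avocado with both tight: 3.156 servings and 2.837 servings → $6.26.
sunflower seeds + pasta: the both-tight solution has a negative serving — not a feasible corner.
avocado + pasta with both tight: 2.476 servings and 4.238 servings → $6.63.
Cheapest feasible corner: $4.25.

$4.25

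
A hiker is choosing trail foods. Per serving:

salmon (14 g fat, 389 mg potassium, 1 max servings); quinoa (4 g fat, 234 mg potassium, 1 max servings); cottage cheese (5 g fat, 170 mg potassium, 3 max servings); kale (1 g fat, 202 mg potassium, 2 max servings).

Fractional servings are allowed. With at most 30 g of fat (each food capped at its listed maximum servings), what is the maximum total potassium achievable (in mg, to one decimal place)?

1398.1 mg

Potassium per g fat: kale 202, quinoa 58.5, cottage cheese 34, salmon 27.79.
Take 2 servings of kale: uses 2 g fat, +404.0 mg potassium (running total 404.0 mg).
Take 1 serving of quinoa: uses 4 g fat, +234.0 mg potassium (running total 638.0 mg).
Take 3 servings of cottage cheese: uses 15 g fat, +510.0 mg potassium (running total 1148.0 mg).
Take 0.6429 servings of salmon: uses 9 g fat, +250.1 mg potassium (running total 1398.1 mg).
Filling greedily by potassium-per-g fat is optimal for one linear limit, giving 1398.1 mg.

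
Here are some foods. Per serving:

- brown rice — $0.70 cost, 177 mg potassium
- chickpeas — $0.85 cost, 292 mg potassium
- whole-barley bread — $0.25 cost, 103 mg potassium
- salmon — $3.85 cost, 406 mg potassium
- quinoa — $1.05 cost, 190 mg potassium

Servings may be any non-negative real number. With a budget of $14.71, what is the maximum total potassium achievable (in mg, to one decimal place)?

6060.5 mg

Potassium per dollar: whole-barley bread 412, chickpeas 343.5, brown rice 252.9, quinoa 181, salmon 105.5.
With no serving limits, spend the whole cost allowance on whole-barley bread: $14.71 / $0.25 × 103 mg = 6060.5 mg.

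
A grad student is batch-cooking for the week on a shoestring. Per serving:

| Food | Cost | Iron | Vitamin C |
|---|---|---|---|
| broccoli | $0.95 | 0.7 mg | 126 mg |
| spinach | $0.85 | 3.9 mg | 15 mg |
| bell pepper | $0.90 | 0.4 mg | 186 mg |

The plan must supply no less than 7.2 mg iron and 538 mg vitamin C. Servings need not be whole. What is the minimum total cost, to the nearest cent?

This is a tiny linear program; its minimum lies at a vertex of the feasible set. List the vertices and price them.
broccoli only: max(7.2/0.7, 538/126) = 10.29 servings → $9.77.
spinach only: max(7.2/3.9, 538/15) = 35.87 servings → $30.49.
bell pepper only: max(7.2/0.4, 538/186) = 18 servings → $16.20.
broccoli + spinach with both tight: 4.138 servings and 1.103 servings → $4.87.
broccoli + bell pepper with both targets exact would need a negative amount; discard.
spinach + bell pepper with both tight: 1.562 servings and 2.766 servings → $3.82.
The minimum over all feasible corners is $3.82.

$3.82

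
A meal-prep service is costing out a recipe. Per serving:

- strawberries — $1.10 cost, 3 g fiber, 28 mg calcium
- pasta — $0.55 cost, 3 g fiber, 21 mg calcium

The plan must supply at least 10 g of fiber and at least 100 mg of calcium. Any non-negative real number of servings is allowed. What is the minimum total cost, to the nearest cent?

$2.62

Check every corner: each single food scaled to meet both minima, and each pair solved so both constraints bind.
strawberries only: max(10/3, 100/28) = 3.571 servings → $3.93.
pasta only: max(10/3, 100/21) = 4.762 servings → $2.62.
strawberries + pasta: intersection lies outside the first quadrant.
So the least-cost plan costs $2.62.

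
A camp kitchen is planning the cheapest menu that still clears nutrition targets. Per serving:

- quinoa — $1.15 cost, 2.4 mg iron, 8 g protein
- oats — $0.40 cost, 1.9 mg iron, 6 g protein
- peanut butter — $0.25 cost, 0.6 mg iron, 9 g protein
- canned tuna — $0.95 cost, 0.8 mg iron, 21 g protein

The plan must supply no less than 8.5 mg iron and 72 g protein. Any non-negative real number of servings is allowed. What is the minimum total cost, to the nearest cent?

$2.58

Compare the cost at each extreme point of the feasible region.
quinoa only: max(8.5/2.4, 72/8) = 9 servings → $10.35.
oats only: max(8.5/1.9, 72/6) = 12 servings → $4.80.
peanut butter only: max(8.5/0.6, 72/9) = 14.17 servings → $3.54.
canned tuna only: max(8.5/0.8, 72/21) = 10.62 servings → $10.09.
quinoa + oats: intersection lies outside the first quadrant.
quinoa + peanut butter with both tight: 1.982 servings and 6.238 servings → $3.84.
quinoa + canned tuna with both tight: 2.748 servings and 2.382 servings → $5.42.
oats + peanut butter with both tight: 2.467 servings and 6.356 servings → $2.58.
oats + canned tuna with both tight: 3.444 servings and 2.444 servings → $3.70.
peanut butter + canned tuna with both targets exact would need a negative amount; discard.
So the least-cost plan costs $2.58.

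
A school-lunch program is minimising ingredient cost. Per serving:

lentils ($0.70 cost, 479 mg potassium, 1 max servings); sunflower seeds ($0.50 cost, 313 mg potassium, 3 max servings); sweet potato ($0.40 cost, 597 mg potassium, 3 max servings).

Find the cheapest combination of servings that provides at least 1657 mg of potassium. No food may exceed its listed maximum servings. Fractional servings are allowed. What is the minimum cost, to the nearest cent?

$1.11

Cost per mg of potassium: sweet potato $0.0007, lentils $0.0015, sunflower seeds $0.0016.
Take 2.776 servings of sweet potato: +1657.0 mg potassium for $1.11 (total $1.11, still need 0.0 mg).
Filling from the cheapest source first is optimal under one linear minimum: $1.11.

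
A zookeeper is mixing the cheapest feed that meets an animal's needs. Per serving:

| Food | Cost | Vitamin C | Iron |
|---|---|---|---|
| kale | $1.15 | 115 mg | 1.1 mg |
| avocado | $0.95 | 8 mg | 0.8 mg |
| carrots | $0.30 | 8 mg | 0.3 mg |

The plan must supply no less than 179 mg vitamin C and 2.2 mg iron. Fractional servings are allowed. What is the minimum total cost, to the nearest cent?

$2.27

For a min-cost LP with two ≥-constraints, a basic feasible solution has at most two positive variables.
kale only: max(179/115, 2.2/1.1) = 2 servings → $2.30.
avocado only: max(179/8, 2.2/0.8) = 22.38 servings → $21.26.
carrots only: max(179/8, 2.2/0.3) = 22.38 servings → $6.71.
kale + avocado with both tight: 1.51 servings and 0.6743 servings → $2.38.
kale + carrots with both tight: 1.405 servings and 2.183 servings → $2.27.
avocado + carrots: intersection lies outside the first quadrant.
The minimum over all feasible corners is $2.27.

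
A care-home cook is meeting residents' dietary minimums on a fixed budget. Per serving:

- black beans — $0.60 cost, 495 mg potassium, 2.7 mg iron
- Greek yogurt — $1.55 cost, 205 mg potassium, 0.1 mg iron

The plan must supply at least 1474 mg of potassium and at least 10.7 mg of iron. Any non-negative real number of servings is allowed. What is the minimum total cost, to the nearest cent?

$2.38

Minimising a linear cost over {potassium ≥ 1474, iron ≥ 10.7, servings ≥ 0} — the optimum is at a vertex, using one or two foods.
black beans only: max(1474/495, 10.7/2.7) = 3.963 servings → $2.38.
Greek yogurt only: max(1474/205, 10.7/0.1) = 107 servings → $165.85.
black beans + Greek yogurt with both targets exact would need a negative amount; discard.
The minimum over all feasible corners is $2.38.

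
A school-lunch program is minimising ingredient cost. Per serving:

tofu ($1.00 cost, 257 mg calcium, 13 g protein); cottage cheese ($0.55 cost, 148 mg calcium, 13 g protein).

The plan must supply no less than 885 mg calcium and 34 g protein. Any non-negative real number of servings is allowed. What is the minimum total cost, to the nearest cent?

$3.29

An LP optimum is at a vertex; with two nutrient constraints at most two foods are used. Check each candidate.
tofu only: max(885/257, 34/13) = 3.444 servings → $3.44.
cottage cheese only: max(885/148, 34/13) = 5.98 servings → $3.29.
tofu + cottage cheese: the both-tight solution has a negative serving — not a feasible corner.
So the least-cost plan costs $3.29.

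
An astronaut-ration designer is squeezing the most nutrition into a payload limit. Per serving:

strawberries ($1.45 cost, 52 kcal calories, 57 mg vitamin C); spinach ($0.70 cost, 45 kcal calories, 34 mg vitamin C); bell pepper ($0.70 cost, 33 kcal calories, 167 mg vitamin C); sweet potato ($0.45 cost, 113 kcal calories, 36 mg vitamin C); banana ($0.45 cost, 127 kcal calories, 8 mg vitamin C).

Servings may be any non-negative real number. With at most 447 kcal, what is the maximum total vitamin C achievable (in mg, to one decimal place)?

2262.1 mg

Vitamin C per kcal: bell pepper 5.061, strawberries 1.096, spinach 0.7556, sweet potato 0.3186, banana 0.06299.
With no serving limits, spend the whole calories allowance on bell pepper: 447 kcal / 33 kcal × 167 mg = 2262.1 mg.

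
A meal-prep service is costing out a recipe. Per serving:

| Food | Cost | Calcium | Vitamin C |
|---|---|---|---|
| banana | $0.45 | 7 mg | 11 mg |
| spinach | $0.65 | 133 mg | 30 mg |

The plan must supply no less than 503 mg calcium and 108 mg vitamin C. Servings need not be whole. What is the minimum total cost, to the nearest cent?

banana only: max(503/7, 108/11) = 71.86 servings → $32.34.
spinach only: max(503/133, 108/30) = 3.782 servings → $2.46.
banana + spinach with both targets exact would need a negative amount; discard.
Cheapest feasible corner: $2.46.

$2.46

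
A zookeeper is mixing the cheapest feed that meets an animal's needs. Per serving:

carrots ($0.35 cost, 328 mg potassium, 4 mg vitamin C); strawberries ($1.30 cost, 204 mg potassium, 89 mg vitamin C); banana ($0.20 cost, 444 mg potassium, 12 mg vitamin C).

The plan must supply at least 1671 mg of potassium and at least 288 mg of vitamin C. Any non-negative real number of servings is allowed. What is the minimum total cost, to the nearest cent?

The cheapest plan sits at a corner of the feasible region — with two constraints it uses at most two foods.
carrots only: max(1671/328, 288/4) = 72 servings → $25.20.
strawberries only: max(1671/204, 288/89) = 8.191 servings → $10.65.
banana only: max(1671/444, 288/12) = 24 servings → $4.80.
carrots + strawberries with both tight: 3.171 servings and 3.093 servings → $5.13.
carrots + banana: intersection lies outside the first quadrant.
strawberries + banana with both tight: 2.909 servings and 2.427 servings → $4.27.
So the least-cost plan costs $4.27.

$4.27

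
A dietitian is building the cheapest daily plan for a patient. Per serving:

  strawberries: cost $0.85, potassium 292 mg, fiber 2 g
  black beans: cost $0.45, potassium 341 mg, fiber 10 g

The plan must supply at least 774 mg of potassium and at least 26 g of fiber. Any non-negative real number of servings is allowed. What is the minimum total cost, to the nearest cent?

$1.17

Minimising a linear cost over {potassium ≥ 774, fiber ≥ 26, servings ≥ 0} — the optimum is at a vertex, using one or two foods.
strawberries only: max(774/292, 26/2) = 13 servings → $11.05.
black beans only: max(774/341, 26/10) = 2.6 servings → $1.17.
strawberries + black beans: the both-tight solution has a negative serving — not a feasible corner.
The minimum over all feasible corners is $1.17.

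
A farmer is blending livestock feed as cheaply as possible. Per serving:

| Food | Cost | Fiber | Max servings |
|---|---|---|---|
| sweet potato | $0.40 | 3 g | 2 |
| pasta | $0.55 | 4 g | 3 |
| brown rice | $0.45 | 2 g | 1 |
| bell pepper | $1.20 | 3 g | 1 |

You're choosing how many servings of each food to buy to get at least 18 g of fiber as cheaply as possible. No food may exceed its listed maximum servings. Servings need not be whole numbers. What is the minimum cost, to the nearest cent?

Cost per g of fiber: sweet potato $0.1333, pasta $0.1375, brown rice $0.2250, bell pepper $0.4000.
Take 2 servings of sweet potato: +6.0 g fiber for $0.80 (total $0.80, still need 12.0 g).
Take 3 servings of pasta: +12.0 g fiber for $1.65 (total $2.45, still need 0.0 g).
Filling from the cheapest source first is optimal under one linear minimum: $2.45.

$2.45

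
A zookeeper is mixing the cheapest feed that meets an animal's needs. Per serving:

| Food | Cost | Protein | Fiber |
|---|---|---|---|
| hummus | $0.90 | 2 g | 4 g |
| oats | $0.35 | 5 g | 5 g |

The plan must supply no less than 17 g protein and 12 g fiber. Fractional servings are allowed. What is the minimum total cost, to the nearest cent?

At the optimum either one food covers both requirements or two foods hit both targets exactly; no other combination can be cheaper.
hummus only: max(17/2, 12/4) = 8.5 servings → $7.65.
oats only: max(17/5, 12/5) = 3.4 servings → $1.19.
hummus + oats: intersection lies outside the first quadrant.
So the least-cost plan costs $1.19.

$1.19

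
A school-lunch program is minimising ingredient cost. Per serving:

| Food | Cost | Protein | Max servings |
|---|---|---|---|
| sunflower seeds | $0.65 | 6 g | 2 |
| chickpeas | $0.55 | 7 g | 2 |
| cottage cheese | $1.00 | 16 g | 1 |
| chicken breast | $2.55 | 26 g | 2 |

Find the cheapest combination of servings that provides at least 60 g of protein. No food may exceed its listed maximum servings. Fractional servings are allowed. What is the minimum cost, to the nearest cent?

$5.04

Cost per g of protein: cottage cheese $0.0625, chickpeas $0.0786, chicken breast $0.0981, sunflower seeds $0.1083.
Take 1 serving of cottage cheese: +16.0 g protein for $1.00 (total $1.00, still need 44.0 g).
Take 2 servings of chickpeas: +14.0 g protein for $1.10 (total $2.10, still need 30.0 g).
Take 1.154 servings of chicken breast: +30.0 g protein for $2.94 (total $5.04, still need 0.0 g).
Greedy by cheapest-per-g is optimal for a single linear constraint, so the minimum cost is $5.04.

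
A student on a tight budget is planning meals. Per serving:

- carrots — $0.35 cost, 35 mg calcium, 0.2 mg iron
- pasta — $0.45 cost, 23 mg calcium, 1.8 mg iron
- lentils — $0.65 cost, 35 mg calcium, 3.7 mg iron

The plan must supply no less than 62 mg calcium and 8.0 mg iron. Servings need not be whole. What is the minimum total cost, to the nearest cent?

The cheapest plan sits at a corner of the feasible region — with two constraints it uses at most two foods.
carrots only: max(62/35, 8.0/0.2) = 40 servings → $14.00.
pasta only: max(62/23, 8.0/1.8) = 4.444 servings → $2.00.
lentils only: max(62/35, 8.0/3.7) = 2.162 servings → $1.41.
carrots + pasta with both targets exact would need a negative amount; discard.
carrots + lentils: intersection lies outside the first quadrant.
pasta + lentils: intersection lies outside the first quadrant.
Cheapest feasible corner: $1.41.

$1.41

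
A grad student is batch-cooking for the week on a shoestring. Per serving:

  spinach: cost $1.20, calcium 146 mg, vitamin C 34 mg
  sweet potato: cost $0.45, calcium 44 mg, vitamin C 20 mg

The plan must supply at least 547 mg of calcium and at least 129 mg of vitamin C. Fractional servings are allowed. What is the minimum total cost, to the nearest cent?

$4.51

For a min-cost LP with two ≥-constraints, a basic feasible solution has at most two positive variables.
spinach only: max(547/146, 129/34) = 3.794 servings → $4.55.
sweet potato only: max(547/44, 129/20) = 12.43 servings → $5.59.
spinach + sweet potato with both tight: 3.697 servings and 0.1657 servings → $4.51.
So the least-cost plan costs $4.51.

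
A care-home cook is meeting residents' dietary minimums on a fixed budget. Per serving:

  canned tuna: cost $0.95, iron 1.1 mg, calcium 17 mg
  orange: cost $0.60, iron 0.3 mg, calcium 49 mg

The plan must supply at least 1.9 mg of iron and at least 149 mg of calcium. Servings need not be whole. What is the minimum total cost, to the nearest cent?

For a min-cost LP with two ≥-constraints, a basic feasible solution has at most two positive variables.
canned tuna only: max(1.9/1.1, 149/17) = 8.765 servings → $8.33.
orange only: max(1.9/0.3, 149/49) = 6.333 servings → $3.80.
canned tuna + orange with both tight: 0.9918 servings and 2.697 servings → $2.56.
So the least-cost plan costs $2.56.

$2.56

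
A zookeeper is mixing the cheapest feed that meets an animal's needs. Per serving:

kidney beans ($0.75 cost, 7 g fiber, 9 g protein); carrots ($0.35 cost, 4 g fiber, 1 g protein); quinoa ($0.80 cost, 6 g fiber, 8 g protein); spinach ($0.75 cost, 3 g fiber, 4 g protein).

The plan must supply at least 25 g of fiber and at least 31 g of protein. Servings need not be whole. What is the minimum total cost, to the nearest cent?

The cheapest plan sits at a corner of the feasible region — with two constraints it uses at most two foods.
kidney beans only: max(25/7, 31/9) = 3.571 servings → $2.68.
carrots only: max(25/4, 31/1) = 31 servings → $10.85.
quinoa only: max(25/6, 31/8) = 4.167 servings → $3.33.
spinach only: max(25/3, 31/4) = 8.333 servings → $6.25.
kidney beans + carrots with both tight: 3.414 servings and 0.2759 servings → $2.66.
kidney beans + quinoa: the both-tight solution has a negative serving — not a feasible corner.
kidney beans + spinach: the both-tight solution has a negative serving — not a feasible corner.
carrots + quinoa with both tight: 0.5385 servings and 3.808 servings → $3.23.
carrots + spinach with both tight: 0.5385 servings and 7.615 servings → $5.90.
quinoa + spinach (both tight): parallel constraints — no distinct corner.
Cheapest feasible corner: $2.66.

$2.66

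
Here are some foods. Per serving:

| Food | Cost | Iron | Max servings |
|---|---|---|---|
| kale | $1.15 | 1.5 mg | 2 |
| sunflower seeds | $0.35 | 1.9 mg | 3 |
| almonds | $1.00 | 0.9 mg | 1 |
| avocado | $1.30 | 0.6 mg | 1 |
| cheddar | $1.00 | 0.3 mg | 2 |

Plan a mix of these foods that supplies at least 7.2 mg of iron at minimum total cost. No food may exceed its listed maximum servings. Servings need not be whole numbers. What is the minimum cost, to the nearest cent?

$2.20

Cost per mg of iron: sunflower seeds $0.1842, kale $0.7667, almonds $1.1111, avocado $2.1667, cheddar $3.3333.
Take 3 servings of sunflower seeds: +5.7 mg iron for $1.05 (total $1.05, still need 1.5 mg).
Take 1 serving of kale: +1.5 mg iron for $1.15 (total $2.20, still need 0.0 mg).
Greedy by cheapest-per-mg is optimal for a single linear constraint, so the minimum cost is $2.20.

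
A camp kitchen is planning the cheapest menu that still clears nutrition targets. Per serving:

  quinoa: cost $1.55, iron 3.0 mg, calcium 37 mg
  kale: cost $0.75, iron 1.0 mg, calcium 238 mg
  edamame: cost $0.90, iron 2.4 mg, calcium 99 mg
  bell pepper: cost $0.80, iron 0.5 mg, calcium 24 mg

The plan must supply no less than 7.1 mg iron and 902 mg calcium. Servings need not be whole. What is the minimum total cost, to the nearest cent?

$3.82

For a min-cost LP with two ≥-constraints, a basic feasible solution has at most two positive variables.
quinoa only: max(7.1/3.0, 902/37) = 24.38 servings → $37.79.
kale only: max(7.1/1.0, 902/238) = 7.1 servings → $5.33.
edamame only: max(7.1/2.4, 902/99) = 9.111 servings → $8.20.
bell pepper only: max(7.1/0.5, 902/24) = 37.58 servings → $30.07.
quinoa + kale with both tight: 1.164 servings and 3.609 servings → $4.51.
quinoa + edamame with both targets exact would need a negative amount; discard.
quinoa + bell pepper: the both-tight solution has a negative serving — not a feasible corner.
kale + edamame with both tight: 3.096 servings and 1.668 servings → $3.82.
kale + bell pepper with both tight: 2.954 servings and 8.293 servings → $8.85.
edamame + bell pepper with both targets exact would need a negative amount; discard.
Cheapest feasible corner: $3.82.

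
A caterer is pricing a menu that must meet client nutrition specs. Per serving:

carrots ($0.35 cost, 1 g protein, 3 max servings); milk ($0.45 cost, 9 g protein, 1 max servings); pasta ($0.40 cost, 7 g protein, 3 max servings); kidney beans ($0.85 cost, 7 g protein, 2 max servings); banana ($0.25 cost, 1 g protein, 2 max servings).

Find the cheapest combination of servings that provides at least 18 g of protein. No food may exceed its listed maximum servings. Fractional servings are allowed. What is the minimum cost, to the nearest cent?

$0.96

Cost per g of protein: milk $0.0500, pasta $0.0571, kidney beans $0.1214, banana $0.2500, carrots $0.3500.
Take 1 serving of milk: +9.0 g protein for $0.45 (total $0.45, still need 9.0 g).
Take 1.286 servings of pasta: +9.0 g protein for $0.51 (total $0.96, still need 0.0 g).
Filling from the cheapest source first is optimal under one linear minimum: $0.96.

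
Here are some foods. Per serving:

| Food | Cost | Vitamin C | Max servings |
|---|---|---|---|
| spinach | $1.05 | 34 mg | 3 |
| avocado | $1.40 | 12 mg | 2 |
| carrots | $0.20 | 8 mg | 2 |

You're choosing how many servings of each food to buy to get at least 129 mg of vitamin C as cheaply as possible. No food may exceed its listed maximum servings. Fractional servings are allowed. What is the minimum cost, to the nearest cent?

$4.83

Cost per mg of vitamin C: carrots $0.0250, spinach $0.0309, avocado $0.1167.
Take 2 servings of carrots: +16.0 mg vitamin C for $0.40 (total $0.40, still need 113.0 mg).
Take 3 servings of spinach: +102.0 mg vitamin C for $3.15 (total $3.55, still need 11.0 mg).
Take 0.9167 servings of avocado: +11.0 mg vitamin C for $1.28 (total $4.83, still need 0.0 mg).
Filling from the cheapest source first is optimal under one linear minimum: $4.83.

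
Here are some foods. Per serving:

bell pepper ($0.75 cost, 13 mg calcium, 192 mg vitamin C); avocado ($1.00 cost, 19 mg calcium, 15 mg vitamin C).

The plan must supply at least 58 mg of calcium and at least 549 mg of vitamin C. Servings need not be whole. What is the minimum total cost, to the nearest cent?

$3.23

A basic optimal solution has at most two foods positive. Try each food alone and each pair with both targets met exactly.
bell pepper only: max(58/13, 549/192) = 4.462 servings → $3.35.
avocado only: max(58/19, 549/15) = 36.6 servings → $36.60.
bell pepper + avocado with both tight: 2.769 servings and 1.158 servings → $3.23.
So the least-cost plan costs $3.23.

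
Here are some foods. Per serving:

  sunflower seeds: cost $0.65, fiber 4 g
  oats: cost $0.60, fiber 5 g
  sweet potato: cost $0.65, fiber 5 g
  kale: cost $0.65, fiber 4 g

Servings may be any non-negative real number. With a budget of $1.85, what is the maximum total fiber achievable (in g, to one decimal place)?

Fiber per dollar: oats 8.333, sweet potato 7.692, sunflower seeds 6.154, kale 6.154.
With no serving limits, spend the whole cost allowance on oats: $1.85 / $0.60 × 5 g = 15.4 g.

15.4 g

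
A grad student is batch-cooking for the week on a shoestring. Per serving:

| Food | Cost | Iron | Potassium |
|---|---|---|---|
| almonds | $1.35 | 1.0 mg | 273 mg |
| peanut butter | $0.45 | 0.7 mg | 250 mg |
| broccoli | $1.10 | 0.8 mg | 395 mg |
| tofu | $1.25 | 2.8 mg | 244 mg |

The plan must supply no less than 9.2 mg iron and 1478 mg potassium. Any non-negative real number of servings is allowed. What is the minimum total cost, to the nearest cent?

$4.60

Compare the cost at each extreme point of the feasible region.
almonds only: max(9.2/1.0, 1478/273) = 9.2 servings → $12.42.
peanut butter only: max(9.2/0.7, 1478/250) = 13.14 servings → $5.91.
broccoli only: max(9.2/0.8, 1478/395) = 11.5 servings → $12.65.
tofu only: max(9.2/2.8, 1478/244) = 6.057 servings → $7.57.
almonds + peanut butter: the both-tight solution has a negative serving — not a feasible corner.
almonds + broccoli: intersection lies outside the first quadrant.
almonds + tofu with both tight: 3.639 servings and 1.986 servings → $7.40.
peanut butter + broccoli with both targets exact would need a negative amount; discard.
peanut butter + tofu with both tight: 3.578 servings and 2.391 servings → $4.60.
broccoli + tofu with both tight: 2.079 servings and 2.692 servings → $5.65.
Cheapest feasible corner: $4.60.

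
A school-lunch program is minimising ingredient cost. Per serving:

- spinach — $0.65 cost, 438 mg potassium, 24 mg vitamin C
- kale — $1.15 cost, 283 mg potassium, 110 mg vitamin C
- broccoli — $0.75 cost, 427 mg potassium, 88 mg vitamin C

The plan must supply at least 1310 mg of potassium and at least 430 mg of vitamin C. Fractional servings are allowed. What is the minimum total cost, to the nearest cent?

$3.66

Compare the cost at each extreme point of the feasible region.
spinach only: max(1310/438, 430/24) = 17.92 servings → $11.65.
kale only: max(1310/283, 430/110) = 4.629 servings → $5.32.
broccoli only: max(1310/427, 430/88) = 4.886 servings → $3.66.
spinach + kale with both tight: 0.5415 servings and 3.791 servings → $4.71.
spinach + broccoli: intersection lies outside the first quadrant.
kale + broccoli with both tight: 3.097 servings and 1.016 servings → $4.32.
The minimum over all feasible corners is $3.66.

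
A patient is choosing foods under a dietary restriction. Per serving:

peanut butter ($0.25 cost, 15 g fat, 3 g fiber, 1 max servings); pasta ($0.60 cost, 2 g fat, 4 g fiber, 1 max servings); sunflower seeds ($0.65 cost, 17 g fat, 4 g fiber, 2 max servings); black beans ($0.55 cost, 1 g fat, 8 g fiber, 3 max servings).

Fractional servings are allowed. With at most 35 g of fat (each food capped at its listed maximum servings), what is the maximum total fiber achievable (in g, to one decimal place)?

Fiber per g fat: black beans 8, pasta 2, sunflower seeds 0.2353, peanut butter 0.2.
Take 3 servings of black beans: uses 3 g fat, +24.0 g fiber (running total 24.0 g).
Take 1 serving of pasta: uses 2 g fat, +4.0 g fiber (running total 28.0 g).
Take 1.765 servings of sunflower seeds: uses 30 g fat, +7.1 g fiber (running total 35.1 g).
Filling greedily by fiber-per-g fat is optimal for one linear limit, giving 35.1 g.

35.1 g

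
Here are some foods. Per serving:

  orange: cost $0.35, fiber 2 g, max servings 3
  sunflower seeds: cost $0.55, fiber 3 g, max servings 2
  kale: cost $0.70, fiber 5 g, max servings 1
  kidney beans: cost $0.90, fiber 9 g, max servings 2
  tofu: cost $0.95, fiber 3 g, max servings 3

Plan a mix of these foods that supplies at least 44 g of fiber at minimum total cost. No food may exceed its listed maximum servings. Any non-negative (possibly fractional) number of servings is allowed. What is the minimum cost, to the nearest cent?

$7.50

Cost per g of fiber: kidney beans $0.1000, kale $0.1400, orange $0.1750, sunflower seeds $0.1833, tofu $0.3167.
Take 2 servings of kidney beans: +18.0 g fiber for $1.80 (total $1.80, still need 26.0 g).
Take 1 serving of kale: +5.0 g fiber for $0.70 (total $2.50, still need 21.0 g).
Take 3 servings of orange: +6.0 g fiber for $1.05 (total $3.55, still need 15.0 g).
Take 2 servings of sunflower seeds: +6.0 g fiber for $1.10 (total $4.65, still need 9.0 g).
Take 3 servings of tofu: +9.0 g fiber for $2.85 (total $7.50, still need 0.0 g).
Greedy by cheapest-per-g is optimal for a single linear constraint, so the minimum cost is $7.50.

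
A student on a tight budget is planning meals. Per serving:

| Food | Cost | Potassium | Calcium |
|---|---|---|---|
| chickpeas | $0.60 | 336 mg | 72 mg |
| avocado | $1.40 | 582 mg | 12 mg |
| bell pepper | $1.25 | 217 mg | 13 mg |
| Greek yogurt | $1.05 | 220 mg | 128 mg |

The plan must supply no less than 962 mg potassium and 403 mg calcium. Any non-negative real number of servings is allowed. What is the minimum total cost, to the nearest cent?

$3.32

Minimising a linear cost over {potassium ≥ 962, calcium ≥ 403, servings ≥ 0} — the optimum is at a vertex, using one or two foods.
chickpeas only: max(962/336, 403/72) = 5.597 servings → $3.36.
avocado only: max(962/582, 403/12) = 33.58 servings → $47.02.
bell pepper only: max(962/217, 403/13) = 31 servings → $38.75.
Greek yogurt only: max(962/220, 403/128) = 4.373 servings → $4.59.
chickpeas + avocado with both targets exact would need a negative amount; discard.
chickpeas + bell pepper: the both-tight solution has a negative serving — not a feasible corner.
chickpeas + Greek yogurt with both tight: 1.269 servings and 2.435 servings → $3.32.
avocado + bell pepper: intersection lies outside the first quadrant.
avocado + Greek yogurt with both tight: 0.4798 servings and 3.103 servings → $3.93.
bell pepper + Greek yogurt with both tight: 1.384 servings and 3.008 servings → $4.89.
The minimum over all feasible corners is $3.32.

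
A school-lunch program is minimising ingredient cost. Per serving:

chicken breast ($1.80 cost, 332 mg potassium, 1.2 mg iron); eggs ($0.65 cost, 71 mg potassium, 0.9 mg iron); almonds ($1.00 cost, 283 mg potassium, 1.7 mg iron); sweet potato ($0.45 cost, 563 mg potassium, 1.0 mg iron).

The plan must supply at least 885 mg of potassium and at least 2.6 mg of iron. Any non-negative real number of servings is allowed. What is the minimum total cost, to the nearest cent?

$1.17

This is a tiny linear program; its minimum lies at a vertex of the feasible set. List the vertices and price them.
chicken breast only: max(885/332, 2.6/1.2) = 2.666 servings → $4.80.
eggs only: max(885/71, 2.6/0.9) = 12.46 servings → $8.10.
almonds only: max(885/283, 2.6/1.7) = 3.127 servings → $3.13.
sweet potato only: max(885/563, 2.6/1.0) = 2.6 servings → $1.17.
chicken breast + eggs with both targets exact would need a negative amount; discard.
chicken breast + almonds: the both-tight solution has a negative serving — not a feasible corner.
chicken breast + sweet potato with both tight: 1.685 servings and 0.5786 servings → $3.29.
eggs + almonds: the both-tight solution has a negative serving — not a feasible corner.
eggs + sweet potato with both tight: 1.328 servings and 1.404 servings → $1.50.
almonds + sweet potato with both tight: 0.8586 servings and 1.14 servings → $1.37.
So the least-cost plan costs $1.17.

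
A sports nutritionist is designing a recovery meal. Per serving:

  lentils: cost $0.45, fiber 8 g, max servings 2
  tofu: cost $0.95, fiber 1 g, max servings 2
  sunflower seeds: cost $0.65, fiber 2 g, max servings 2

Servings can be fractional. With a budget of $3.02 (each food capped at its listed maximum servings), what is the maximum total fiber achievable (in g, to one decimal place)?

20.9 g

Fiber per dollar: lentils 17.78, sunflower seeds 3.077, tofu 1.053.
Take 2 servings of lentils: spends $0.90, +16.0 g fiber (running total 16.0 g).
Take 2 servings of sunflower seeds: spends $1.30, +4.0 g fiber (running total 20.0 g).
Take 0.8632 servings of tofu: spends $0.82, +0.9 g fiber (running total 20.9 g).
Greedy by best ratio exhausts the cost allowance optimally: 20.9 g.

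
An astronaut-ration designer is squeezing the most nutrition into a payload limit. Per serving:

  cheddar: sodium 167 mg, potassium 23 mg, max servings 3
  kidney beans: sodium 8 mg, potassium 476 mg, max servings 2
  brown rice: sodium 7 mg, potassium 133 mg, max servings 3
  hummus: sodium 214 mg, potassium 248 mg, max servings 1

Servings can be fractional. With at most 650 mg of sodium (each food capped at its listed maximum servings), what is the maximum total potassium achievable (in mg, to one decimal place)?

1654.0 mg

Potassium per mg sodium: kidney beans 59.5, brown rice 19, hummus 1.159, cheddar 0.1377.
Take 2 servings of kidney beans: uses 16 mg sodium, +952.0 mg potassium (running total 952.0 mg).
Take 3 servings of brown rice: uses 21 mg sodium, +399.0 mg potassium (running total 1351.0 mg).
Take 1 serving of hummus: uses 214 mg sodium, +248.0 mg potassium (running total 1599.0 mg).
Take 2.389 servings of cheddar: uses 399 mg sodium, +55.0 mg potassium (running total 1654.0 mg).
Filling greedily by potassium-per-mg sodium is optimal for one linear limit, giving 1654.0 mg.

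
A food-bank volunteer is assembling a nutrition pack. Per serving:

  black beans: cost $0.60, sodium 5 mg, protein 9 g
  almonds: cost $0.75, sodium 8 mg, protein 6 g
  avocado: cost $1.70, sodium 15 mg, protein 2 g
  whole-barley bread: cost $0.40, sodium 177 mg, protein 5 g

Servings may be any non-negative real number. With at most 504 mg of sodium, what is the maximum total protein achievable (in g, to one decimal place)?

Protein per mg sodium: black beans 1.8, almonds 0.75, avocado 0.1333, whole-barley bread 0.02825.
With no serving limits, spend the whole sodium allowance on black beans: 504 mg / 5 mg × 9 g = 907.2 g.

907.2 g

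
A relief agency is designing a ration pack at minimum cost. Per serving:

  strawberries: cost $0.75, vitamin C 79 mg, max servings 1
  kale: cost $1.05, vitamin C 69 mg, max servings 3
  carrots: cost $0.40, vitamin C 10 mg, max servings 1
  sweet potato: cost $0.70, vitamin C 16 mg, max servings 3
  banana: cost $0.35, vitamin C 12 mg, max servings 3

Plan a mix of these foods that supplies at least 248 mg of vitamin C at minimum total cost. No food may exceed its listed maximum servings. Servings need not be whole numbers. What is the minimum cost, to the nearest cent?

$3.32

Cost per mg of vitamin C: strawberries $0.0095, kale $0.0152, banana $0.0292, carrots $0.0400, sweet potato $0.0437.
Take 1 serving of strawberries: +79.0 mg vitamin C for $0.75 (total $0.75, still need 169.0 mg).
Take 2.449 servings of kale: +169.0 mg vitamin C for $2.57 (total $3.32, still need 0.0 mg).
Filling from the cheapest source first is optimal under one linear minimum: $3.32.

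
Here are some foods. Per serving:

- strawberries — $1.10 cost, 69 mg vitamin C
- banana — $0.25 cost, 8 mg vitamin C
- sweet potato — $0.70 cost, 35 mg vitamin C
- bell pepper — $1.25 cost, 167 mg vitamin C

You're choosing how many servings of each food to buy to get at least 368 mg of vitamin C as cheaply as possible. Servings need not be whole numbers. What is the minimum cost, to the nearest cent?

$2.75

Cost per mg of vitamin C: bell pepper $0.0075, strawberries $0.0159, sweet potato $0.0200, banana $0.0312.
With no serving limits, use only bell pepper: 368 mg / 167 mg = 2.204 servings × $1.25 = $2.75.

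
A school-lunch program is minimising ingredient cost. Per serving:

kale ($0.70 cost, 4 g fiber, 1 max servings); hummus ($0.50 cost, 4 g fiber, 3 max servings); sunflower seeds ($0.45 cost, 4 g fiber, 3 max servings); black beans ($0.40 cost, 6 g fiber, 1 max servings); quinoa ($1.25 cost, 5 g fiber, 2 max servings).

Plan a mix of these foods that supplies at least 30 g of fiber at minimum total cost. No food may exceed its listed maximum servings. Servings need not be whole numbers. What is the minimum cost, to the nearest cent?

Cost per g of fiber: black beans $0.0667, sunflower seeds $0.1125, hummus $0.1250, kale $0.1750, quinoa $0.2500.
Take 1 serving of black beans: +6.0 g fiber for $0.40 (total $0.40, still need 24.0 g).
Take 3 servings of sunflower seeds: +12.0 g fiber for $1.35 (total $1.75, still need 12.0 g).
Take 3 servings of hummus: +12.0 g fiber for $1.50 (total $3.25, still need 0.0 g).
Greedy by cheapest-per-g is optimal for a single linear constraint, so the minimum cost is $3.25.

$3.25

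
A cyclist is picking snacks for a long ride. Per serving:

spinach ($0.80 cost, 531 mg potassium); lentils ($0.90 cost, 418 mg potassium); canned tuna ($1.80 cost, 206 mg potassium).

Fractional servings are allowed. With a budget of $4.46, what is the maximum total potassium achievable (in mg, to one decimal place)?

2960.3 mg

Potassium per dollar: spinach 663.8, lentils 464.4, canned tuna 114.4.
With no serving limits, spend the whole cost allowance on spinach: $4.46 / $0.80 × 531 mg = 2960.3 mg.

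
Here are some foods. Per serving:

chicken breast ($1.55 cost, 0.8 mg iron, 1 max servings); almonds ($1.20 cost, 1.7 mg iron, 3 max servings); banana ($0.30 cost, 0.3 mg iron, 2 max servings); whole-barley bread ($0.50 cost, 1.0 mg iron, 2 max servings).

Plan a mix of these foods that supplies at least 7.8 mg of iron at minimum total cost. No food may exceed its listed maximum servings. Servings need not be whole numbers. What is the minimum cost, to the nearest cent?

$5.39

Cost per mg of iron: whole-barley bread $0.5000, almonds $0.7059, banana $1.0000, chicken breast $1.9375.
Take 2 servings of whole-barley bread: +2.0 mg iron for $1.00 (total $1.00, still need 5.8 mg).
Take 3 servings of almonds: +5.1 mg iron for $3.60 (total $4.60, still need 0.7 mg).
Take 2 servings of banana: +0.6 mg iron for $0.60 (total $5.20, still need 0.1 mg).
Take 0.125 servings of chicken breast: +0.1 mg iron for $0.19 (total $5.39, still need 0.0 mg).
Filling from the cheapest source first is optimal under one linear minimum: $5.39.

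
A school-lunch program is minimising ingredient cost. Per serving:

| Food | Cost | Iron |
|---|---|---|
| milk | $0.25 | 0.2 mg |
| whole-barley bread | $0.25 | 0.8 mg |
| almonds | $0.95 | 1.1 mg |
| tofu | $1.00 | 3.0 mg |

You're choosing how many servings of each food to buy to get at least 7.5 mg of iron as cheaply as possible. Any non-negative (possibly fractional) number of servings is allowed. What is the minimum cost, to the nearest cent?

Cost per mg of iron: whole-barley bread $0.3125, tofu $0.3333, almonds $0.8636, milk $1.2500.
With no serving limits, use only whole-barley bread: 7.5 mg / 0.8 mg = 9.375 servings × $0.25 = $2.34.

$2.34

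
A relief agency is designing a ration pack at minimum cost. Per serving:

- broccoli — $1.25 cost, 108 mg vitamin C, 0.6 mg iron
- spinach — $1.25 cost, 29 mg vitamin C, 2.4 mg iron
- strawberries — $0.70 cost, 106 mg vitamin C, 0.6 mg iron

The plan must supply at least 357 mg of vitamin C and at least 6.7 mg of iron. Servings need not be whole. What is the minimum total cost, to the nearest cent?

With two linear requirements the optimum uses one or two foods; enumerate the corners.
broccoli only: max(357/108, 6.7/0.6) = 11.17 servings → $13.96.
spinach only: max(357/29, 6.7/2.4) = 12.31 servings → $15.39.
strawberries only: max(357/106, 6.7/0.6) = 11.17 servings → $7.82.
broccoli + spinach with both tight: 2.74 servings and 2.107 servings → $6.06.
broccoli + strawberries: intersection lies outside the first quadrant.
spinach + strawberries with both tight: 2.093 servings and 2.795 servings → $4.57.
So the least-cost plan costs $4.57.

$4.57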